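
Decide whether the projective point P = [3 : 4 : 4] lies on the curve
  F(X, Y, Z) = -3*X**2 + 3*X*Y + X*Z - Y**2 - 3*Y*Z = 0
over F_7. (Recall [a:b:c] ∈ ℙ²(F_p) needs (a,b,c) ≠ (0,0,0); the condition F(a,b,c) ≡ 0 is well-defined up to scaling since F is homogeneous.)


F(3,4,4) ≡ 6 (mod 7); P is NOT on the curve.

Evaluate F(3, 4, 4) term-by-term (mod 7).
  -3*X**2 ↦ -3·9·1·1 = -27
  3*X*Y ↦ 3·3·4·1 = 36
  X*Z ↦ 1·3·1·4 = 12
  -Y**2 ↦ -1·1·16·1 = -16
  -3*Y*Z ↦ -3·1·4·4 = -48
Sum: F(3, 4, 4) = (-27) + (36) + (12) + (-16) + (-48) = -43.
Reducing mod 7: -43 ≡ 6 (mod 7).
Since F(a, b, c) ≡ 6 ≠ 0 (mod 7), P does NOT lie on the curve.


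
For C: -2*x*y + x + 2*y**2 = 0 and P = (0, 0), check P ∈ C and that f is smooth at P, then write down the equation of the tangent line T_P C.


Tangent line at P: x = 0.

Step 1: f(0, 0) = 0, so P lies on C.
Step 2: partial derivatives
  f_x(x, y) = 1 - 2*y, f_y(x, y) = -2*x + 4*y.
  f_x(P) = 1, f_y(P) = 0 (gradient nonzero, so P is smooth).
Step 3: tangent line at P: 1·(x − 0) + 0·(y − 0) = 0.
Expanding: x = 0.


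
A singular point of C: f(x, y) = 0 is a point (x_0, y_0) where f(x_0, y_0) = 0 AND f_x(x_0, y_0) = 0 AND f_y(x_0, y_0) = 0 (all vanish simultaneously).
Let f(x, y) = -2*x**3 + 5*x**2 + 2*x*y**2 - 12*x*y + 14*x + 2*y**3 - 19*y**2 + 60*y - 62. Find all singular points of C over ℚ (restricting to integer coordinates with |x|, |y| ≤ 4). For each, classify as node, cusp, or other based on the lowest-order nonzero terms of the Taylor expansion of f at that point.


Singular points: {(1, 3)}; classification: node.

Compute partial derivatives:
  f_x = -6*x**2 + 10*x + 2*y**2 - 12*y + 14.
  f_y = 4*x*y - 12*x + 6*y**2 - 38*y + 60.
Scan x_0 ∈ {−4, ..., 4}. For each x_0, f_y(x_0, y) is a polynomial in y; find its integer roots y ∈ {−4, ..., 4}, then test f_x and f at those candidates.
  x = -4: f_y(-4, y) = 6*y**2 - 54*y + 108; vanishes at y ∈ {3}. (-4, 3): f_x = -140 ≠ 0.
  x = -3: f_y(-3, y) = 6*y**2 - 50*y + 96; vanishes at y ∈ {3}. (-3, 3): f_x = -88 ≠ 0.
  x = -2: f_y(-2, y) = 6*y**2 - 46*y + 84; vanishes at y ∈ {3}. (-2, 3): f_x = -48 ≠ 0.
  x = -1: f_y(-1, y) = 6*y**2 - 42*y + 72; vanishes at y ∈ {3, 4}. (-1, 3): f_x = -20 ≠ 0; (-1, 4): f_x = -18 ≠ 0.
  x = 0: f_y(0, y) = 6*y**2 - 38*y + 60; vanishes at y ∈ {3}. (0, 3): f_x = -4 ≠ 0.
  x = 1: f_y(1, y) = 6*y**2 - 34*y + 48; vanishes at y ∈ {3}. (1, 3): f_x = 0, f = 0 — SINGULAR.
  x = 2: f_y(2, y) = 6*y**2 - 30*y + 36; vanishes at y ∈ {2, 3}. (2, 2): f_x = -6 ≠ 0; (2, 3): f_x = -8 ≠ 0.
  x = 3: f_y(3, y) = 6*y**2 - 26*y + 24; vanishes at y ∈ {3}. (3, 3): f_x = -28 ≠ 0.
  x = 4: f_y(4, y) = 6*y**2 - 22*y + 12; vanishes at y ∈ {3}. (4, 3): f_x = -60 ≠ 0.
Only singular point on the grid: (1, 3).
Classify: substitute x = 1 + u, y = 3 + v and expand: f = -2*u**3 - u**2 + 2*u*v**2 + 2*v**3 + v**2.
No constant or linear terms (consistent with a singular point). Quadratic part: -u**2 + v**2. Cubic part: -2*u**3 + 2*u*v**2 + 2*v**3.
The quadratic part v**2 - u**2 = (v − u)(v + u) splits into two distinct linear factors, so there are two distinct tangent lines y − 3 = ±(x − 1) — this is a node (ordinary double point).
Classification: node.


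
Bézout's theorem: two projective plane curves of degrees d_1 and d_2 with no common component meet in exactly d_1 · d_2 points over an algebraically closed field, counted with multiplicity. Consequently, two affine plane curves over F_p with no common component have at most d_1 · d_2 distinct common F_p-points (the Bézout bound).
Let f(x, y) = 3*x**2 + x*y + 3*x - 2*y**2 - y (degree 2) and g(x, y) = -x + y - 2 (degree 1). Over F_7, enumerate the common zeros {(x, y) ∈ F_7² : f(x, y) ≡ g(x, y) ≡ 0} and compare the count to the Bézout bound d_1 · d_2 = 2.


Common zeros: ∅; count = 0; Bézout bound = 2.

deg(f) = 2, deg(g) = 1, so Bézout bound = 2.
Scan x ∈ F_7. For each x, list the y ∈ F_7 with f(x, y) ≡ 0 and those with g(x, y) ≡ 0 (mod 7); the common zeros in that column are the intersection.
  x = 0: f ≡ 0 at y ∈ {0, 3}; g ≡ 0 at y ∈ {2}; common: ∅.
  x = 1: f ≡ 0 at y ∈ ∅; g ≡ 0 at y ∈ {3}; common: ∅.
  x = 2: f ≡ 0 at y ∈ ∅; g ≡ 0 at y ∈ {4}; common: ∅.
  x = 3: f ≡ 0 at y ∈ ∅; g ≡ 0 at y ∈ {5}; common: ∅.
  x = 4: f ≡ 0 at y ∈ ∅; g ≡ 0 at y ∈ {6}; common: ∅.
  x = 5: f ≡ 0 at y ∈ {3, 6}; g ≡ 0 at y ∈ {0}; common: ∅.
  x = 6: f ≡ 0 at y ∈ {0, 6}; g ≡ 0 at y ∈ {1}; common: ∅.
Collecting: common zeros = ∅, so the count is 0.
Comparison with the Bézout bound: 0 ≤ 2 = deg(f)·deg(g), as expected for curves with no common component (the affine F_7-count falls short of the bound because intersections may lie at infinity, over extension fields, or carry multiplicity).


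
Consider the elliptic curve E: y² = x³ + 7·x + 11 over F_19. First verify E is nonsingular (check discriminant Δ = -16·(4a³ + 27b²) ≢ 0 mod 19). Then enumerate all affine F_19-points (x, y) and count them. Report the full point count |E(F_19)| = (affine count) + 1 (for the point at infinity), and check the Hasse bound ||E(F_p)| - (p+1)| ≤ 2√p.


Affine points = {(0, 7), (0, 12), (1, 0), (5, 0), (7, 2), (7, 17), (8, 3), (8, 16), (9, 9), (9, 10), (10, 6), (10, 13), (13, 0), (16, 1), (16, 18)}; affine count = 15; |E(F_19)| = 16.

Discriminant check: Δ ∝ 4a³ + 27b² = 4·7³ + 27·11² = 4·343 + 27·121 ≡ 3 (mod 19). Nonzero ⇒ E is nonsingular.
For each x ∈ F_19, compute rhs = x³ + 7·x + 11 mod 19, then count y ∈ F_19 with y² ≡ rhs.
  x = 0: rhs = 11, matching y values: 7, 12 (2 points).
  x = 1: rhs = 0, matching y values: 0 (1 points).
  x = 2: rhs = 14, matching y values: none (0 points).
  x = 3: rhs = 2, matching y values: none (0 points).
  x = 4: rhs = 8, matching y values: none (0 points).
  x = 5: rhs = 0, matching y values: 0 (1 points).
  x = 6: rhs = 3, matching y values: none (0 points).
  x = 7: rhs = 4, matching y values: 2, 17 (2 points).
  x = 8: rhs = 9, matching y values: 3, 16 (2 points).
  x = 9: rhs = 5, matching y values: 9, 10 (2 points).
  x = 10: rhs = 17, matching y values: 6, 13 (2 points).
  x = 11: rhs = 13, matching y values: none (0 points).
  x = 12: rhs = 18, matching y values: none (0 points).
  x = 13: rhs = 0, matching y values: 0 (1 points).
  x = 14: rhs = 3, matching y values: none (0 points).
  x = 15: rhs = 14, matching y values: none (0 points).
  x = 16: rhs = 1, matching y values: 1, 18 (2 points).
  x = 17: rhs = 8, matching y values: none (0 points).
  x = 18: rhs = 3, matching y values: none (0 points).
Total affine count: 15.
Full point count |E(F_19)| = 15 + 1 = 16.
Hasse bound: |16 − (19+1)| = |-4| = 4 ≤ 2√19 ≈ 8.7178 ✓.


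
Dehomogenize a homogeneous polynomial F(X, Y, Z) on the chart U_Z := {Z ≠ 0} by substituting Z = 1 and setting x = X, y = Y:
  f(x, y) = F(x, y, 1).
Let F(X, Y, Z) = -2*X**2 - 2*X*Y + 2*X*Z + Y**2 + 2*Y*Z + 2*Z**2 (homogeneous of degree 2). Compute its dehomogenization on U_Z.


f(x, y) = -2*x**2 - 2*x*y + 2*x + y**2 + 2*y + 2

On U_Z we set Z = 1. Each monomial c·X^i·Y^j·Z^k in F becomes c·x^i·y^j·1^k = c·x^i·y^j.
Substituting Z = 1: F(X, Y, 1) = -2*x**2 - 2*x*y + 2*x + y**2 + 2*y + 2.
Note: deg(f) ≤ deg(F) = 2; strict inequality happens when F is divisible by Z (lost terms).


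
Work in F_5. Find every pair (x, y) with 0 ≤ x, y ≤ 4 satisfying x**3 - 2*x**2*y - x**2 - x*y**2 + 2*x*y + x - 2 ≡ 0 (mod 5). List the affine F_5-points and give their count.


Affine F_5-points: {(1, 2), (1, 3), (4, 0), (4, 4)}; count = 4.

For each of the 25 pairs (x, y) ∈ F_5², evaluate f(x, y) mod 5. Record the zeros.
  x = 0: [0↦3, 1↦3, 2↦3, 3↦3, 4↦3]  zeros at y ∈ ∅
  x = 1: [0↦4, 1↦3, 2↦0, 3↦0, 4↦3]  zeros at y ∈ {2, 3}
  x = 2: [0↦4, 1↦3, 2↦3, 3↦4, 4↦1]  zeros at y ∈ ∅
  x = 3: [0↦4, 1↦4, 2↦3, 3↦1, 4↦3]  zeros at y ∈ ∅
  x = 4: [0↦0, 1↦2, 2↦1, 3↦2, 4↦0]  zeros at y ∈ {0, 4}
Collecting zeros: affine points = {(1, 2), (1, 3), (4, 0), (4, 4)}.
Total count |C(F_5)_aff| = 4.


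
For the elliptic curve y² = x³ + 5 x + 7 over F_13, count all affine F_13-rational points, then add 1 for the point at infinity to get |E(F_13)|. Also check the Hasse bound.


Affine points = {(1, 0), (2, 5), (2, 8), (3, 6), (3, 7), (4, 0), (5, 1), (5, 12), (8, 0), (9, 1), (9, 12), (10, 2), (10, 11), (12, 1), (12, 12)}; affine count = 15; |E(F_13)| = 16.

Discriminant check: Δ ∝ 4a³ + 27b² = 4·5³ + 27·7² = 4·125 + 27·49 ≡ 3 (mod 13). Nonzero ⇒ E is nonsingular.
For each x ∈ F_13, compute rhs = x³ + 5·x + 7 mod 13, then count y ∈ F_13 with y² ≡ rhs.
  x = 0: rhs = 7, matching y values: none (0 points).
  x = 1: rhs = 0, matching y values: 0 (1 points).
  x = 2: rhs = 12, matching y values: 5, 8 (2 points).
  x = 3: rhs = 10, matching y values: 6, 7 (2 points).
  x = 4: rhs = 0, matching y values: 0 (1 points).
  x = 5: rhs = 1, matching y values: 1, 12 (2 points).
  x = 6: rhs = 6, matching y values: none (0 points).
  x = 7: rhs = 8, matching y values: none (0 points).
  x = 8: rhs = 0, matching y values: 0 (1 points).
  x = 9: rhs = 1, matching y values: 1, 12 (2 points).
  x = 10: rhs = 4, matching y values: 2, 11 (2 points).
  x = 11: rhs = 2, matching y values: none (0 points).
  x = 12: rhs = 1, matching y values: 1, 12 (2 points).
Total affine count: 15.
Full point count |E(F_13)| = 15 + 1 = 16.
Hasse bound: |16 − (13+1)| = |2| = 2 ≤ 2√13 ≈ 7.2111 ✓.


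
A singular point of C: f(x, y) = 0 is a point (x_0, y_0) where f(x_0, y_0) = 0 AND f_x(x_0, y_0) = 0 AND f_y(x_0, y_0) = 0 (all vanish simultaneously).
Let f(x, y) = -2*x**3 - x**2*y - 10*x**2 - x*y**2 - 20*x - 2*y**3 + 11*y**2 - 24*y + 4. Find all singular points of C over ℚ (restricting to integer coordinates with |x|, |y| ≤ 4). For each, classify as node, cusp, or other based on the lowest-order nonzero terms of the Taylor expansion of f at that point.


Singular points: {(-2, 2)}; classification: cusp.

Compute partial derivatives:
  f_x = -6*x**2 - 2*x*y - 20*x - y**2 - 20.
  f_y = -x**2 - 2*x*y - 6*y**2 + 22*y - 24.
Scan x_0 ∈ {−4, ..., 4}. For each x_0, f_y(x_0, y) is a polynomial in y; find its integer roots y ∈ {−4, ..., 4}, then test f_x and f at those candidates.
  x = -4: f_y(-4, y) = -6*y**2 + 30*y - 40; no integer root y with |y| ≤ 4.
  x = -3: f_y(-3, y) = -6*y**2 + 28*y - 33; no integer root y with |y| ≤ 4.
  x = -2: f_y(-2, y) = -6*y**2 + 26*y - 28; vanishes at y ∈ {2}. (-2, 2): f_x = 0, f = 0 — SINGULAR.
  x = -1: f_y(-1, y) = -6*y**2 + 24*y - 25; no integer root y with |y| ≤ 4.
  x = 0: f_y(0, y) = -6*y**2 + 22*y - 24; no integer root y with |y| ≤ 4.
  x = 1: f_y(1, y) = -6*y**2 + 20*y - 25; no integer root y with |y| ≤ 4.
  x = 2: f_y(2, y) = -6*y**2 + 18*y - 28; no integer root y with |y| ≤ 4.
  x = 3: f_y(3, y) = -6*y**2 + 16*y - 33; no integer root y with |y| ≤ 4.
  x = 4: f_y(4, y) = -6*y**2 + 14*y - 40; no integer root y with |y| ≤ 4.
Only singular point on the grid: (-2, 2).
Classify: substitute x = -2 + u, y = 2 + v and expand: f = -2*u**3 - u**2*v - u*v**2 - 2*v**3 + v**2.
No constant or linear terms (consistent with a singular point). Quadratic part: v**2. Cubic part: -2*u**3 - u**2*v - u*v**2 - 2*v**3.
The quadratic part v**2 is a perfect square, so there is a single (double) tangent line v = 0, i.e. y = 2. Restricting the cubic part to that line (v = 0) leaves -2*u**3 ≠ 0, so f is not divisible by v and the branch is v² ≈ 2*u**3 to lowest order — this is a cusp.
Classification: cusp.


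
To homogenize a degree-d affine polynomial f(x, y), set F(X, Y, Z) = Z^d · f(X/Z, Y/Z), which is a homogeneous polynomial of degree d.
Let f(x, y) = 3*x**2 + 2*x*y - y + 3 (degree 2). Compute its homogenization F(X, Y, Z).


F(X, Y, Z) = 3*X**2 + 2*X*Y - Y*Z + 3*Z**2

deg(f) = 2.
Substitute x = X/Z, y = Y/Z into f, then multiply by Z^2.
  monomial 3·x^2·y^0 ↦ 3·X^2·Y^0·Z^0.
  monomial 2·x^1·y^1 ↦ 2·X^1·Y^1·Z^0.
  monomial -1·x^0·y^1 ↦ -1·X^0·Y^1·Z^1.
  monomial 3·x^0·y^0 ↦ 3·X^0·Y^0·Z^2.
Collecting: F(X, Y, Z) = 3*X**2 + 2*X*Y - Y*Z + 3*Z**2.


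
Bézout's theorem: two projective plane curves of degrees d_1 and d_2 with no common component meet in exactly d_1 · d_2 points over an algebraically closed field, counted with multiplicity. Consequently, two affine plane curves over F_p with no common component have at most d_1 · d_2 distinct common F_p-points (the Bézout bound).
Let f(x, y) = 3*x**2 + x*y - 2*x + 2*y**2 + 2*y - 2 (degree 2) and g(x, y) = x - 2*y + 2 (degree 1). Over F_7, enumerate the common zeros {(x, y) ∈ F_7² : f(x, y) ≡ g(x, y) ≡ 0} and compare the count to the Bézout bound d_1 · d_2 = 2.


Common zeros: {(5, 0)}; count = 1; Bézout bound = 2.

deg(f) = 2, deg(g) = 1, so Bézout bound = 2.
Scan x ∈ F_7. For each x, list the y ∈ F_7 with f(x, y) ≡ 0 and those with g(x, y) ≡ 0 (mod 7); the common zeros in that column are the intersection.
  x = 0: f ≡ 0 at y ∈ ∅; g ≡ 0 at y ∈ {1}; common: ∅.
  x = 1: f ≡ 0 at y ∈ ∅; g ≡ 0 at y ∈ {5}; common: ∅.
  x = 2: f ≡ 0 at y ∈ ∅; g ≡ 0 at y ∈ {2}; common: ∅.
  x = 3: f ≡ 0 at y ∈ ∅; g ≡ 0 at y ∈ {6}; common: ∅.
  x = 4: f ≡ 0 at y ∈ ∅; g ≡ 0 at y ∈ {3}; common: ∅.
  x = 5: f ≡ 0 at y ∈ {0}; g ≡ 0 at y ∈ {0}; common: {0}.
  x = 6: f ≡ 0 at y ∈ ∅; g ≡ 0 at y ∈ {4}; common: ∅.
Collecting: common zeros = {(5, 0)}, so the count is 1.
Comparison with the Bézout bound: 1 ≤ 2 = deg(f)·deg(g), as expected for curves with no common component (the affine F_7-count falls short of the bound because intersections may lie at infinity, over extension fields, or carry multiplicity).


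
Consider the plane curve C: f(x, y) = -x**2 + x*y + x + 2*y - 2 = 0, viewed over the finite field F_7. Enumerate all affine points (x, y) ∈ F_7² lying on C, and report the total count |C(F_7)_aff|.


Affine F_7-points: {(0, 1), (1, 3), (2, 1), (3, 3), (4, 0), (6, 4)}; count = 6.

For each of the 49 pairs (x, y) ∈ F_7², evaluate f(x, y) mod 7. Record the zeros.
  x = 0: [0↦5, 1↦0, 2↦2, 3↦4, 4↦6, 5↦1, 6↦3]  zeros at y ∈ {1}
  x = 1: [0↦5, 1↦1, 2↦4, 3↦0, 4↦3, 5↦6, 6↦2]  zeros at y ∈ {3}
  x = 2: [0↦3, 1↦0, 2↦4, 3↦1, 4↦5, 5↦2, 6↦6]  zeros at y ∈ {1}
  x = 3: [0↦6, 1↦4, 2↦2, 3↦0, 4↦5, 5↦3, 6↦1]  zeros at y ∈ {3}
  x = 4: [0↦0, 1↦6, 2↦5, 3↦4, 4↦3, 5↦2, 6↦1]  zeros at y ∈ {0}
  x = 5: [0↦6, 1↦6, 2↦6, 3↦6, 4↦6, 5↦6, 6↦6]  zeros at y ∈ ∅
  x = 6: [0↦3, 1↦4, 2↦5, 3↦6, 4↦0, 5↦1, 6↦2]  zeros at y ∈ {4}
Collecting zeros: affine points = {(0, 1), (1, 3), (2, 1), (3, 3), (4, 0), (6, 4)}.
Total count |C(F_7)_aff| = 6.


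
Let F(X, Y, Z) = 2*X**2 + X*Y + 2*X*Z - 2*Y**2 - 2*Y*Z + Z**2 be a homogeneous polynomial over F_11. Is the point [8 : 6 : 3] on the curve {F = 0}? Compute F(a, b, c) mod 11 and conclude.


F(8,6,3) ≡ 4 (mod 11); P is NOT on the curve.

Evaluate F(8, 6, 3) term-by-term (mod 11).
  2*X**2 ↦ 2·64·1·1 = 128
  X*Y ↦ 1·8·6·1 = 48
  2*X*Z ↦ 2·8·1·3 = 48
  -2*Y**2 ↦ -2·1·36·1 = -72
  -2*Y*Z ↦ -2·1·6·3 = -36
  Z**2 ↦ 1·1·1·9 = 9
Sum: F(8, 6, 3) = (128) + (48) + (48) + (-72) + (-36) + (9) = 125.
Reducing mod 11: 125 ≡ 4 (mod 11).
Since F(a, b, c) ≡ 4 ≠ 0 (mod 11), P does NOT lie on the curve.


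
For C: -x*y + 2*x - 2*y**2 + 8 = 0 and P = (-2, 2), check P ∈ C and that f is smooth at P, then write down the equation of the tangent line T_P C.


Tangent line at P: 12 - 6*y = 0.

Step 1: f(-2, 2) = 0, so P lies on C.
Step 2: partial derivatives
  f_x(x, y) = 2 - y, f_y(x, y) = -x - 4*y.
  f_x(P) = 0, f_y(P) = -6 (gradient nonzero, so P is smooth).
Step 3: tangent line at P: 0·(x − -2) + -6·(y − 2) = 0.
Expanding: 12 - 6*y = 0.


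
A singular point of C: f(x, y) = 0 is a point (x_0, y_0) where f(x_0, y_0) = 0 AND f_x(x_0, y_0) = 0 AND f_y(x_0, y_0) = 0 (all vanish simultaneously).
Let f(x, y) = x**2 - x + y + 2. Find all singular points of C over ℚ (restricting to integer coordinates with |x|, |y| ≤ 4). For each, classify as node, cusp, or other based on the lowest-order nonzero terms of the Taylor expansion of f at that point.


No singular points in the scanned grid; C is smooth there.

Compute partial derivatives:
  f_x = 2*x - 1.
  f_y = 1.
f_y = 1 is a nonzero constant, so f_y never vanishes: no point (x, y) can satisfy f = f_x = f_y = 0. In particular no (x, y) ∈ {−4, ..., 4}² is singular; the curve is smooth.


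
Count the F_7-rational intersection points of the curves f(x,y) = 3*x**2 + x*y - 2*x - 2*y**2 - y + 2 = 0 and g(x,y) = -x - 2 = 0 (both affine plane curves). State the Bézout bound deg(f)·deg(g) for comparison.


Common zeros: ∅; count = 0; Bézout bound = 2.

deg(f) = 2, deg(g) = 1, so Bézout bound = 2.
Scan x ∈ F_7. For each x, list the y ∈ F_7 with f(x, y) ≡ 0 and those with g(x, y) ≡ 0 (mod 7); the common zeros in that column are the intersection.
  x = 0: f ≡ 0 at y ∈ ∅; g ≡ 0 at y ∈ ∅; common: ∅.
  x = 1: f ≡ 0 at y ∈ ∅; g ≡ 0 at y ∈ ∅; common: ∅.
  x = 2: f ≡ 0 at y ∈ {5, 6}; g ≡ 0 at y ∈ ∅; common: ∅.
  x = 3: f ≡ 0 at y ∈ ∅; g ≡ 0 at y ∈ ∅; common: ∅.
  x = 4: f ≡ 0 at y ∈ {0, 5}; g ≡ 0 at y ∈ ∅; common: ∅.
  x = 5: f ≡ 0 at y ∈ ∅; g ≡ 0 at y ∈ {0, 1, 2, 3, 4, 5, 6}; common: ∅.
  x = 6: f ≡ 0 at y ∈ {0, 6}; g ≡ 0 at y ∈ ∅; common: ∅.
Collecting: common zeros = ∅, so the count is 0.
Comparison with the Bézout bound: 0 ≤ 2 = deg(f)·deg(g), as expected for curves with no common component (the affine F_7-count falls short of the bound because intersections may lie at infinity, over extension fields, or carry multiplicity).


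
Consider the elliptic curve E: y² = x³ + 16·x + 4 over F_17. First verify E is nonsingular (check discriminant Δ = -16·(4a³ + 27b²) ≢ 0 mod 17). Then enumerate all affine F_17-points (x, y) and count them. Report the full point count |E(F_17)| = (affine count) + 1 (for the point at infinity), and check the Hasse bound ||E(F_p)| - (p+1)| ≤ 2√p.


Affine points = {(0, 2), (0, 15), (1, 2), (1, 15), (4, 8), (4, 9), (7, 0), (8, 7), (8, 10), (10, 5), (10, 12), (11, 7), (11, 10), (15, 7), (15, 10), (16, 2), (16, 15)}; affine count = 17; |E(F_17)| = 18.

Discriminant check: Δ ∝ 4a³ + 27b² = 4·16³ + 27·4² = 4·4096 + 27·16 ≡ 3 (mod 17). Nonzero ⇒ E is nonsingular.
For each x ∈ F_17, compute rhs = x³ + 16·x + 4 mod 17, then count y ∈ F_17 with y² ≡ rhs.
  x = 0: rhs = 4, matching y values: 2, 15 (2 points).
  x = 1: rhs = 4, matching y values: 2, 15 (2 points).
  x = 2: rhs = 10, matching y values: none (0 points).
  x = 3: rhs = 11, matching y values: none (0 points).
  x = 4: rhs = 13, matching y values: 8, 9 (2 points).
  x = 5: rhs = 5, matching y values: none (0 points).
  x = 6: rhs = 10, matching y values: none (0 points).
  x = 7: rhs = 0, matching y values: 0 (1 points).
  x = 8: rhs = 15, matching y values: 7, 10 (2 points).
  x = 9: rhs = 10, matching y values: none (0 points).
  x = 10: rhs = 8, matching y values: 5, 12 (2 points).
  x = 11: rhs = 15, matching y values: 7, 10 (2 points).
  x = 12: rhs = 3, matching y values: none (0 points).
  x = 13: rhs = 12, matching y values: none (0 points).
  x = 14: rhs = 14, matching y values: none (0 points).
  x = 15: rhs = 15, matching y values: 7, 10 (2 points).
  x = 16: rhs = 4, matching y values: 2, 15 (2 points).
Total affine count: 17.
Full point count |E(F_17)| = 17 + 1 = 18.
Hasse bound: |18 − (17+1)| = |0| = 0 ≤ 2√17 ≈ 8.2462 ✓.


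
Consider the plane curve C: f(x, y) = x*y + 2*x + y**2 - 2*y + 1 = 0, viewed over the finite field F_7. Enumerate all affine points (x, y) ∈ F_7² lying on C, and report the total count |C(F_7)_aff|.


Affine F_7-points: {(0, 1), (2, 3), (2, 4), (3, 0), (3, 6), (5, 2)}; count = 6.

For each of the 49 pairs (x, y) ∈ F_7², evaluate f(x, y) mod 7. Record the zeros.
  x = 0: [0↦1, 1↦0, 2↦1, 3↦4, 4↦2, 5↦2, 6↦4]  zeros at y ∈ {1}
  x = 1: [0↦3, 1↦3, 2↦5, 3↦2, 4↦1, 5↦2, 6↦5]  zeros at y ∈ ∅
  x = 2: [0↦5, 1↦6, 2↦2, 3↦0, 4↦0, 5↦2, 6↦6]  zeros at y ∈ {3, 4}
  x = 3: [0↦0, 1↦2, 2↦6, 3↦5, 4↦6, 5↦2, 6↦0]  zeros at y ∈ {0, 6}
  x = 4: [0↦2, 1↦5, 2↦3, 3↦3, 4↦5, 5↦2, 6↦1]  zeros at y ∈ ∅
  x = 5: [0↦4, 1↦1, 2↦0, 3↦1, 4↦4, 5↦2, 6↦2]  zeros at y ∈ {2}
  x = 6: [0↦6, 1↦4, 2↦4, 3↦6, 4↦3, 5↦2, 6↦3]  zeros at y ∈ ∅
Collecting zeros: affine points = {(0, 1), (2, 3), (2, 4), (3, 0), (3, 6), (5, 2)}.
Total count |C(F_7)_aff| = 6.


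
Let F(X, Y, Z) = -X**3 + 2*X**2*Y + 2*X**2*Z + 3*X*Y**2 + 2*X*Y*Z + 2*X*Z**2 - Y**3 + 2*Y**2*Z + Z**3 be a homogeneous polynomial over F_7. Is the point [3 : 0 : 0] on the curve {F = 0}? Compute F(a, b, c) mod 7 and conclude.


F(3,0,0) ≡ 1 (mod 7); P is NOT on the curve.

Evaluate F(3, 0, 0) term-by-term (mod 7).
  -X**3 ↦ -1·27·1·1 = -27
  2*X**2*Y ↦ 2·9·0·1 = 0
  2*X**2*Z ↦ 2·9·1·0 = 0
  3*X*Y**2 ↦ 3·3·0·1 = 0
  2*X*Y*Z ↦ 2·3·0·0 = 0
  2*X*Z**2 ↦ 2·3·1·0 = 0
  -Y**3 ↦ -1·1·0·1 = 0
  2*Y**2*Z ↦ 2·1·0·0 = 0
  Z**3 ↦ 1·1·1·0 = 0
Sum: F(3, 0, 0) = (-27) + (0) + (0) + (0) + (0) + (0) + (0) + (0) + (0) = -27.
Reducing mod 7: -27 ≡ 1 (mod 7).
Since F(a, b, c) ≡ 1 ≠ 0 (mod 7), P does NOT lie on the curve.


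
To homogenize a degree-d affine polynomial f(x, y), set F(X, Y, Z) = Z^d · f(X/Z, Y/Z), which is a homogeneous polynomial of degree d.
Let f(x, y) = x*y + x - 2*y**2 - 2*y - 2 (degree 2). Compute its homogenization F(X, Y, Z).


F(X, Y, Z) = X*Y + X*Z - 2*Y**2 - 2*Y*Z - 2*Z**2

deg(f) = 2.
Substitute x = X/Z, y = Y/Z into f, then multiply by Z^2.
  monomial 1·x^1·y^1 ↦ 1·X^1·Y^1·Z^0.
  monomial 1·x^1·y^0 ↦ 1·X^1·Y^0·Z^1.
  monomial -2·x^0·y^2 ↦ -2·X^0·Y^2·Z^0.
  monomial -2·x^0·y^1 ↦ -2·X^0·Y^1·Z^1.
  monomial -2·x^0·y^0 ↦ -2·X^0·Y^0·Z^2.
Collecting: F(X, Y, Z) = X*Y + X*Z - 2*Y**2 - 2*Y*Z - 2*Z**2.


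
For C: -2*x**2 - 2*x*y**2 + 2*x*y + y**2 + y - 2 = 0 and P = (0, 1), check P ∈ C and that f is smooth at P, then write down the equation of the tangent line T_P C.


Tangent line at P: 3*y - 3 = 0.

Step 1: f(0, 1) = 0, so P lies on C.
Step 2: partial derivatives
  f_x(x, y) = -4*x - 2*y**2 + 2*y, f_y(x, y) = -4*x*y + 2*x + 2*y + 1.
  f_x(P) = 0, f_y(P) = 3 (gradient nonzero, so P is smooth).
Step 3: tangent line at P: 0·(x − 0) + 3·(y − 1) = 0.
Expanding: 3*y - 3 = 0.


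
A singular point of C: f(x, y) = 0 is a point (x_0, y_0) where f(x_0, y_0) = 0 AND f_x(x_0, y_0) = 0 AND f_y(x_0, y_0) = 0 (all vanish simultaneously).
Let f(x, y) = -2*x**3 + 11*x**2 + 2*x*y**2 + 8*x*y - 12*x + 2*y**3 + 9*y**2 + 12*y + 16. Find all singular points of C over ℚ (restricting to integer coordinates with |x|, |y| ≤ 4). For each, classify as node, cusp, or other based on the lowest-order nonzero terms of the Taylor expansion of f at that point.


Singular points: {(2, -2)}; classification: node.

Compute partial derivatives:
  f_x = -6*x**2 + 22*x + 2*y**2 + 8*y - 12.
  f_y = 4*x*y + 8*x + 6*y**2 + 18*y + 12.
Scan x_0 ∈ {−4, ..., 4}. For each x_0, f_y(x_0, y) is a polynomial in y; find its integer roots y ∈ {−4, ..., 4}, then test f_x and f at those candidates.
  x = -4: f_y(-4, y) = 6*y**2 + 2*y - 20; vanishes at y ∈ {-2}. (-4, -2): f_x = -204 ≠ 0.
  x = -3: f_y(-3, y) = 6*y**2 + 6*y - 12; vanishes at y ∈ {-2, 1}. (-3, -2): f_x = -140 ≠ 0; (-3, 1): f_x = -122 ≠ 0.
  x = -2: f_y(-2, y) = 6*y**2 + 10*y - 4; vanishes at y ∈ {-2}. (-2, -2): f_x = -88 ≠ 0.
  x = -1: f_y(-1, y) = 6*y**2 + 14*y + 4; vanishes at y ∈ {-2}. (-1, -2): f_x = -48 ≠ 0.
  x = 0: f_y(0, y) = 6*y**2 + 18*y + 12; vanishes at y ∈ {-2, -1}. (0, -2): f_x = -20 ≠ 0; (0, -1): f_x = -18 ≠ 0.
  x = 1: f_y(1, y) = 6*y**2 + 22*y + 20; vanishes at y ∈ {-2}. (1, -2): f_x = -4 ≠ 0.
  x = 2: f_y(2, y) = 6*y**2 + 26*y + 28; vanishes at y ∈ {-2}. (2, -2): f_x = 0, f = 0 — SINGULAR.
  x = 3: f_y(3, y) = 6*y**2 + 30*y + 36; vanishes at y ∈ {-3, -2}. (3, -3): f_x = -6 ≠ 0; (3, -2): f_x = -8 ≠ 0.
  x = 4: f_y(4, y) = 6*y**2 + 34*y + 44; vanishes at y ∈ {-2}. (4, -2): f_x = -28 ≠ 0.
Only singular point on the grid: (2, -2).
Classify: substitute x = 2 + u, y = -2 + v and expand: f = -2*u**3 - u**2 + 2*u*v**2 + 2*v**3 + v**2.
No constant or linear terms (consistent with a singular point). Quadratic part: -u**2 + v**2. Cubic part: -2*u**3 + 2*u*v**2 + 2*v**3.
The quadratic part v**2 - u**2 = (v − u)(v + u) splits into two distinct linear factors, so there are two distinct tangent lines y − -2 = ±(x − 2) — this is a node (ordinary double point).
Classification: node.


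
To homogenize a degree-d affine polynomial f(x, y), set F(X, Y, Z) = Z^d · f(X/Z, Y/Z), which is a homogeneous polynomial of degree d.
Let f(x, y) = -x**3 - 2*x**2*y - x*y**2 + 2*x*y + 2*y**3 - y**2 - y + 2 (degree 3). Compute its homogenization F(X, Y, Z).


F(X, Y, Z) = -X**3 - 2*X**2*Y - X*Y**2 + 2*X*Y*Z + 2*Y**3 - Y**2*Z - Y*Z**2 + 2*Z**3

deg(f) = 3.
Substitute x = X/Z, y = Y/Z into f, then multiply by Z^3.
  monomial -1·x^3·y^0 ↦ -1·X^3·Y^0·Z^0.
  monomial -2·x^2·y^1 ↦ -2·X^2·Y^1·Z^0.
  monomial -1·x^1·y^2 ↦ -1·X^1·Y^2·Z^0.
  monomial 2·x^1·y^1 ↦ 2·X^1·Y^1·Z^1.
  monomial 2·x^0·y^3 ↦ 2·X^0·Y^3·Z^0.
  monomial -1·x^0·y^2 ↦ -1·X^0·Y^2·Z^1.
  monomial -1·x^0·y^1 ↦ -1·X^0·Y^1·Z^2.
  monomial 2·x^0·y^0 ↦ 2·X^0·Y^0·Z^3.
Collecting: F(X, Y, Z) = -X**3 - 2*X**2*Y - X*Y**2 + 2*X*Y*Z + 2*Y**3 - Y**2*Z - Y*Z**2 + 2*Z**3.


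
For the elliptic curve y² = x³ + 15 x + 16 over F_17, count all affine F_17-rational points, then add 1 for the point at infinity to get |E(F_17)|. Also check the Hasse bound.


Affine points = {(0, 4), (0, 13), (1, 7), (1, 10), (4, 2), (4, 15), (6, 4), (6, 13), (8, 6), (8, 11), (9, 8), (9, 9), (11, 4), (11, 13), (16, 0)}; affine count = 15; |E(F_17)| = 16.

Discriminant check: Δ ∝ 4a³ + 27b² = 4·15³ + 27·16² = 4·3375 + 27·256 ≡ 12 (mod 17). Nonzero ⇒ E is nonsingular.
For each x ∈ F_17, compute rhs = x³ + 15·x + 16 mod 17, then count y ∈ F_17 with y² ≡ rhs.
  x = 0: rhs = 16, matching y values: 4, 13 (2 points).
  x = 1: rhs = 15, matching y values: 7, 10 (2 points).
  x = 2: rhs = 3, matching y values: none (0 points).
  x = 3: rhs = 3, matching y values: none (0 points).
  x = 4: rhs = 4, matching y values: 2, 15 (2 points).
  x = 5: rhs = 12, matching y values: none (0 points).
  x = 6: rhs = 16, matching y values: 4, 13 (2 points).
  x = 7: rhs = 5, matching y values: none (0 points).
  x = 8: rhs = 2, matching y values: 6, 11 (2 points).
  x = 9: rhs = 13, matching y values: 8, 9 (2 points).
  x = 10: rhs = 10, matching y values: none (0 points).
  x = 11: rhs = 16, matching y values: 4, 13 (2 points).
  x = 12: rhs = 3, matching y values: none (0 points).
  x = 13: rhs = 11, matching y values: none (0 points).
  x = 14: rhs = 12, matching y values: none (0 points).
  x = 15: rhs = 12, matching y values: none (0 points).
  x = 16: rhs = 0, matching y values: 0 (1 points).
Total affine count: 15.
Full point count |E(F_17)| = 15 + 1 = 16.
Hasse bound: |16 − (17+1)| = |-2| = 2 ≤ 2√17 ≈ 8.2462 ✓.


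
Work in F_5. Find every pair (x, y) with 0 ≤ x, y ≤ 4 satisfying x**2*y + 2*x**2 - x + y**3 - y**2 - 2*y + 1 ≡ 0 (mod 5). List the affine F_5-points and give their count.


Affine F_5-points: {(2, 2), (3, 3)}; count = 2.

For each of the 25 pairs (x, y) ∈ F_5², evaluate f(x, y) mod 5. Record the zeros.
  x = 0: [0↦1, 1↦4, 2↦1, 3↦3, 4↦1]  zeros at y ∈ ∅
  x = 1: [0↦2, 1↦1, 2↦4, 3↦2, 4↦1]  zeros at y ∈ ∅
  x = 2: [0↦2, 1↦4, 2↦0, 3↦1, 4↦3]  zeros at y ∈ {2}
  x = 3: [0↦1, 1↦3, 2↦4, 3↦0, 4↦2]  zeros at y ∈ {3}
  x = 4: [0↦4, 1↦3, 2↦1, 3↦4, 4↦3]  zeros at y ∈ ∅
Collecting zeros: affine points = {(2, 2), (3, 3)}.
Total count |C(F_5)_aff| = 2.


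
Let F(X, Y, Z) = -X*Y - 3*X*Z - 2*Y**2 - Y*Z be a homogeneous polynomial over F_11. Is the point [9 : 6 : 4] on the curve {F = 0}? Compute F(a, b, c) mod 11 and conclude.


F(9,6,4) ≡ 6 (mod 11); P is NOT on the curve.

Evaluate F(9, 6, 4) term-by-term (mod 11).
  -X*Y ↦ -1·9·6·1 = -54
  -3*X*Z ↦ -3·9·1·4 = -108
  -2*Y**2 ↦ -2·1·36·1 = -72
  -Y*Z ↦ -1·1·6·4 = -24
Sum: F(9, 6, 4) = (-54) + (-108) + (-72) + (-24) = -258.
Reducing mod 11: -258 ≡ 6 (mod 11).
Since F(a, b, c) ≡ 6 ≠ 0 (mod 11), P does NOT lie on the curve.


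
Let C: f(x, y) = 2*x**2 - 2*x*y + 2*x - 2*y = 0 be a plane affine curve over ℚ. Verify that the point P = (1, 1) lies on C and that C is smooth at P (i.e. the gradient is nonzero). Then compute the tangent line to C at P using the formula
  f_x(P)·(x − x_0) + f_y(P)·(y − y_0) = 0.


Tangent line at P: 4*x - 4*y = 0.

Step 1: f(1, 1) = 0, so P lies on C.
Step 2: partial derivatives
  f_x(x, y) = 4*x - 2*y + 2, f_y(x, y) = -2*x - 2.
  f_x(P) = 4, f_y(P) = -4 (gradient nonzero, so P is smooth).
Step 3: tangent line at P: 4·(x − 1) + -4·(y − 1) = 0.
Expanding: 4*x - 4*y = 0.


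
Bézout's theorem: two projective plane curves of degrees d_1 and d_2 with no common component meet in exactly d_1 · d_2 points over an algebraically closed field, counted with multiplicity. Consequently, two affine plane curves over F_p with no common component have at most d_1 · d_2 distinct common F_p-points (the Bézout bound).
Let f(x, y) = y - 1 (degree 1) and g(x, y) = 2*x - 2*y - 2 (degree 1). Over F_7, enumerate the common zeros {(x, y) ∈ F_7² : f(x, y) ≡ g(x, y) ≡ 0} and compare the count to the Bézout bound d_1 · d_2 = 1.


Common zeros: {(2, 1)}; count = 1; Bézout bound = 1.

deg(f) = 1, deg(g) = 1, so Bézout bound = 1.
Scan x ∈ F_7. For each x, list the y ∈ F_7 with f(x, y) ≡ 0 and those with g(x, y) ≡ 0 (mod 7); the common zeros in that column are the intersection.
  x = 0: f ≡ 0 at y ∈ {1}; g ≡ 0 at y ∈ {6}; common: ∅.
  x = 1: f ≡ 0 at y ∈ {1}; g ≡ 0 at y ∈ {0}; common: ∅.
  x = 2: f ≡ 0 at y ∈ {1}; g ≡ 0 at y ∈ {1}; common: {1}.
  x = 3: f ≡ 0 at y ∈ {1}; g ≡ 0 at y ∈ {2}; common: ∅.
  x = 4: f ≡ 0 at y ∈ {1}; g ≡ 0 at y ∈ {3}; common: ∅.
  x = 5: f ≡ 0 at y ∈ {1}; g ≡ 0 at y ∈ {4}; common: ∅.
  x = 6: f ≡ 0 at y ∈ {1}; g ≡ 0 at y ∈ {5}; common: ∅.
Collecting: common zeros = {(2, 1)}, so the count is 1.
Comparison with the Bézout bound: 1 ≤ 1 = deg(f)·deg(g), as expected for curves with no common component (the bound is attained).


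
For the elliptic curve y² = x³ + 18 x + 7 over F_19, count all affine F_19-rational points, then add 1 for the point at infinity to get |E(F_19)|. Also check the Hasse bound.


Affine points = {(0, 8), (0, 11), (1, 8), (1, 11), (7, 1), (7, 18), (8, 6), (8, 13), (9, 9), (9, 10), (10, 3), (10, 16), (11, 4), (11, 15), (13, 5), (13, 14), (14, 1), (14, 18), (15, 2), (15, 17), (17, 1), (17, 18), (18, 8), (18, 11)}; affine count = 24; |E(F_19)| = 25.

Discriminant check: Δ ∝ 4a³ + 27b² = 4·18³ + 27·7² = 4·5832 + 27·49 ≡ 8 (mod 19). Nonzero ⇒ E is nonsingular.
For each x ∈ F_19, compute rhs = x³ + 18·x + 7 mod 19, then count y ∈ F_19 with y² ≡ rhs.
  x = 0: rhs = 7, matching y values: 8, 11 (2 points).
  x = 1: rhs = 7, matching y values: 8, 11 (2 points).
  x = 2: rhs = 13, matching y values: none (0 points).
  x = 3: rhs = 12, matching y values: none (0 points).
  x = 4: rhs = 10, matching y values: none (0 points).
  x = 5: rhs = 13, matching y values: none (0 points).
  x = 6: rhs = 8, matching y values: none (0 points).
  x = 7: rhs = 1, matching y values: 1, 18 (2 points).
  x = 8: rhs = 17, matching y values: 6, 13 (2 points).
  x = 9: rhs = 5, matching y values: 9, 10 (2 points).
  x = 10: rhs = 9, matching y values: 3, 16 (2 points).
  x = 11: rhs = 16, matching y values: 4, 15 (2 points).
  x = 12: rhs = 13, matching y values: none (0 points).
  x = 13: rhs = 6, matching y values: 5, 14 (2 points).
  x = 14: rhs = 1, matching y values: 1, 18 (2 points).
  x = 15: rhs = 4, matching y values: 2, 17 (2 points).
  x = 16: rhs = 2, matching y values: none (0 points).
  x = 17: rhs = 1, matching y values: 1, 18 (2 points).
  x = 18: rhs = 7, matching y values: 8, 11 (2 points).
Total affine count: 24.
Full point count |E(F_19)| = 24 + 1 = 25.
Hasse bound: |25 − (19+1)| = |5| = 5 ≤ 2√19 ≈ 8.7178 ✓.


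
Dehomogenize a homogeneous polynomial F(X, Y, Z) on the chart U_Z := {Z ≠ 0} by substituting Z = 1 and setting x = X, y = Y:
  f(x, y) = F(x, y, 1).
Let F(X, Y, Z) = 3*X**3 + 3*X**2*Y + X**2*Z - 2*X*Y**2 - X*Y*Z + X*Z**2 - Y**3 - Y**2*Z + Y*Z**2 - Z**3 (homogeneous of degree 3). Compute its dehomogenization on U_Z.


f(x, y) = 3*x**3 + 3*x**2*y + x**2 - 2*x*y**2 - x*y + x - y**3 - y**2 + y - 1

On U_Z we set Z = 1. Each monomial c·X^i·Y^j·Z^k in F becomes c·x^i·y^j·1^k = c·x^i·y^j.
Substituting Z = 1: F(X, Y, 1) = 3*x**3 + 3*x**2*y + x**2 - 2*x*y**2 - x*y + x - y**3 - y**2 + y - 1.
Note: deg(f) ≤ deg(F) = 3; strict inequality happens when F is divisible by Z (lost terms).


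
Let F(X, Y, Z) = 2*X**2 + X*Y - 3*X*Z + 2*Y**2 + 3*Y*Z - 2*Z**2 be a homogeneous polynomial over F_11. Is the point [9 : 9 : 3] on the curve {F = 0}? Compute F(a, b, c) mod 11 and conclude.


F(9,9,3) ≡ 2 (mod 11); P is NOT on the curve.

Evaluate F(9, 9, 3) term-by-term (mod 11).
  2*X**2 ↦ 2·81·1·1 = 162
  X*Y ↦ 1·9·9·1 = 81
  -3*X*Z ↦ -3·9·1·3 = -81
  2*Y**2 ↦ 2·1·81·1 = 162
  3*Y*Z ↦ 3·1·9·3 = 81
  -2*Z**2 ↦ -2·1·1·9 = -18
Sum: F(9, 9, 3) = (162) + (81) + (-81) + (162) + (81) + (-18) = 387.
Reducing mod 11: 387 ≡ 2 (mod 11).
Since F(a, b, c) ≡ 2 ≠ 0 (mod 11), P does NOT lie on the curve.


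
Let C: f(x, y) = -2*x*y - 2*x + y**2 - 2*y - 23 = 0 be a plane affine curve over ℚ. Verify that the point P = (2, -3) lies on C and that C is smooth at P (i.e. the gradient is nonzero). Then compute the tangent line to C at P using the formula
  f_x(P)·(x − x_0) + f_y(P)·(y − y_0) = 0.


Tangent line at P: 4*x - 12*y - 44 = 0.

Step 1: f(2, -3) = 0, so P lies on C.
Step 2: partial derivatives
  f_x(x, y) = -2*y - 2, f_y(x, y) = -2*x + 2*y - 2.
  f_x(P) = 4, f_y(P) = -12 (gradient nonzero, so P is smooth).
Step 3: tangent line at P: 4·(x − 2) + -12·(y − -3) = 0.
Expanding: 4*x - 12*y - 44 = 0.


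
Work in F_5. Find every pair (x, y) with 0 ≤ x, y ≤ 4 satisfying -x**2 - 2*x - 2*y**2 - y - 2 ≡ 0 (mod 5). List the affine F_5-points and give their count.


Affine F_5-points: {(0, 1), (1, 0), (1, 2), (2, 0), (2, 2), (3, 1)}; count = 6.

For each of the 25 pairs (x, y) ∈ F_5², evaluate f(x, y) mod 5. Record the zeros.
  x = 0: [0↦3, 1↦0, 2↦3, 3↦2, 4↦2]  zeros at y ∈ {1}
  x = 1: [0↦0, 1↦2, 2↦0, 3↦4, 4↦4]  zeros at y ∈ {0, 2}
  x = 2: [0↦0, 1↦2, 2↦0, 3↦4, 4↦4]  zeros at y ∈ {0, 2}
  x = 3: [0↦3, 1↦0, 2↦3, 3↦2, 4↦2]  zeros at y ∈ {1}
  x = 4: [0↦4, 1↦1, 2↦4, 3↦3, 4↦3]  zeros at y ∈ ∅
Collecting zeros: affine points = {(0, 1), (1, 0), (1, 2), (2, 0), (2, 2), (3, 1)}.
Total count |C(F_5)_aff| = 6.


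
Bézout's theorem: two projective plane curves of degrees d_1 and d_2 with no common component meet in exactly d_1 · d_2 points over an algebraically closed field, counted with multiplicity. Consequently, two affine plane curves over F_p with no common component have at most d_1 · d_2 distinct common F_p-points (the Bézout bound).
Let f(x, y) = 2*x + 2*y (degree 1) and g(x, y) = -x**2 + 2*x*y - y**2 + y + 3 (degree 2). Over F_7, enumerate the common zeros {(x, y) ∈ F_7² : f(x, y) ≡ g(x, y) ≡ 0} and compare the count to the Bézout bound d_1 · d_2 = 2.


Common zeros: {(6, 1)}; count = 1; Bézout bound = 2.

deg(f) = 1, deg(g) = 2, so Bézout bound = 2.
Scan x ∈ F_7. For each x, list the y ∈ F_7 with f(x, y) ≡ 0 and those with g(x, y) ≡ 0 (mod 7); the common zeros in that column are the intersection.
  x = 0: f ≡ 0 at y ∈ {0}; g ≡ 0 at y ∈ ∅; common: ∅.
  x = 1: f ≡ 0 at y ∈ {6}; g ≡ 0 at y ∈ ∅; common: ∅.
  x = 2: f ≡ 0 at y ∈ {5}; g ≡ 0 at y ∈ {6}; common: ∅.
  x = 3: f ≡ 0 at y ∈ {4}; g ≡ 0 at y ∈ {1, 6}; common: ∅.
  x = 4: f ≡ 0 at y ∈ {3}; g ≡ 0 at y ∈ {4, 5}; common: ∅.
  x = 5: f ≡ 0 at y ∈ {2}; g ≡ 0 at y ∈ ∅; common: ∅.
  x = 6: f ≡ 0 at y ∈ {1}; g ≡ 0 at y ∈ {1, 5}; common: {1}.
Collecting: common zeros = {(6, 1)}, so the count is 1.
Comparison with the Bézout bound: 1 ≤ 2 = deg(f)·deg(g), as expected for curves with no common component (the affine F_7-count falls short of the bound because intersections may lie at infinity, over extension fields, or carry multiplicity).


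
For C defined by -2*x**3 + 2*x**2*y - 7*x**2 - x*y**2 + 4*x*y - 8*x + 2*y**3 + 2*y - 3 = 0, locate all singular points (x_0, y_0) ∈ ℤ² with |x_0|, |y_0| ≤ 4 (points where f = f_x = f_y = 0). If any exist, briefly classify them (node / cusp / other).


Singular points: {(-1, 0)}; classification: node.

Compute partial derivatives:
  f_x = -6*x**2 + 4*x*y - 14*x - y**2 + 4*y - 8.
  f_y = 2*x**2 - 2*x*y + 4*x + 6*y**2 + 2.
Scan x_0 ∈ {−4, ..., 4}. For each x_0, f_y(x_0, y) is a polynomial in y; find its integer roots y ∈ {−4, ..., 4}, then test f_x and f at those candidates.
  x = -4: f_y(-4, y) = 6*y**2 + 8*y + 18; no integer root y with |y| ≤ 4.
  x = -3: f_y(-3, y) = 6*y**2 + 6*y + 8; no integer root y with |y| ≤ 4.
  x = -2: f_y(-2, y) = 6*y**2 + 4*y + 2; no integer root y with |y| ≤ 4.
  x = -1: f_y(-1, y) = 6*y**2 + 2*y; vanishes at y ∈ {0}. (-1, 0): f_x = 0, f = 0 — SINGULAR.
  x = 0: f_y(0, y) = 6*y**2 + 2; no integer root y with |y| ≤ 4.
  x = 1: f_y(1, y) = 6*y**2 - 2*y + 8; no integer root y with |y| ≤ 4.
  x = 2: f_y(2, y) = 6*y**2 - 4*y + 18; no integer root y with |y| ≤ 4.
  x = 3: f_y(3, y) = 6*y**2 - 6*y + 32; no integer root y with |y| ≤ 4.
  x = 4: f_y(4, y) = 6*y**2 - 8*y + 50; no integer root y with |y| ≤ 4.
Only singular point on the grid: (-1, 0).
Classify: substitute x = -1 + u, y = 0 + v and expand: f = -2*u**3 + 2*u**2*v - u**2 - u*v**2 + 2*v**3 + v**2.
No constant or linear terms (consistent with a singular point). Quadratic part: -u**2 + v**2. Cubic part: -2*u**3 + 2*u**2*v - u*v**2 + 2*v**3.
The quadratic part v**2 - u**2 = (v − u)(v + u) splits into two distinct linear factors, so there are two distinct tangent lines y − 0 = ±(x − -1) — this is a node (ordinary double point).
Classification: node.


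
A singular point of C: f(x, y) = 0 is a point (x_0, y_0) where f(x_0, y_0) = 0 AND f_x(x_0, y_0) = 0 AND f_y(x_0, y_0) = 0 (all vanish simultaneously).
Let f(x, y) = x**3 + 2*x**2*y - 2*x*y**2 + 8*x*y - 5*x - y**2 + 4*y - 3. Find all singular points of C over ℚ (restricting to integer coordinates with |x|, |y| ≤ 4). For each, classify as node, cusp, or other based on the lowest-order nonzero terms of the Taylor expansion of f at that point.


Singular points: {(-1, 1)}; classification: node.

Compute partial derivatives:
  f_x = 3*x**2 + 4*x*y - 2*y**2 + 8*y - 5.
  f_y = 2*x**2 - 4*x*y + 8*x - 2*y + 4.
Scan x_0 ∈ {−4, ..., 4}. For each x_0, f_y(x_0, y) is a polynomial in y; find its integer roots y ∈ {−4, ..., 4}, then test f_x and f at those candidates.
  x = -4: f_y(-4, y) = 14*y + 4; no integer root y with |y| ≤ 4.
  x = -3: f_y(-3, y) = 10*y - 2; no integer root y with |y| ≤ 4.
  x = -2: f_y(-2, y) = 6*y - 4; no integer root y with |y| ≤ 4.
  x = -1: f_y(-1, y) = 2*y - 2; vanishes at y ∈ {1}. (-1, 1): f_x = 0, f = 0 — SINGULAR.
  x = 0: f_y(0, y) = 4 - 2*y; vanishes at y ∈ {2}. (0, 2): f_x = 3 ≠ 0.
  x = 1: f_y(1, y) = 14 - 6*y; no integer root y with |y| ≤ 4.
  x = 2: f_y(2, y) = 28 - 10*y; no integer root y with |y| ≤ 4.
  x = 3: f_y(3, y) = 46 - 14*y; no integer root y with |y| ≤ 4.
  x = 4: f_y(4, y) = 68 - 18*y; no integer root y with |y| ≤ 4.
Only singular point on the grid: (-1, 1).
Classify: substitute x = -1 + u, y = 1 + v and expand: f = u**3 + 2*u**2*v - u**2 - 2*u*v**2 + v**2.
No constant or linear terms (consistent with a singular point). Quadratic part: -u**2 + v**2. Cubic part: u**3 + 2*u**2*v - 2*u*v**2.
The quadratic part v**2 - u**2 = (v − u)(v + u) splits into two distinct linear factors, so there are two distinct tangent lines y − 1 = ±(x − -1) — this is a node (ordinary double point).
Classification: node.
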